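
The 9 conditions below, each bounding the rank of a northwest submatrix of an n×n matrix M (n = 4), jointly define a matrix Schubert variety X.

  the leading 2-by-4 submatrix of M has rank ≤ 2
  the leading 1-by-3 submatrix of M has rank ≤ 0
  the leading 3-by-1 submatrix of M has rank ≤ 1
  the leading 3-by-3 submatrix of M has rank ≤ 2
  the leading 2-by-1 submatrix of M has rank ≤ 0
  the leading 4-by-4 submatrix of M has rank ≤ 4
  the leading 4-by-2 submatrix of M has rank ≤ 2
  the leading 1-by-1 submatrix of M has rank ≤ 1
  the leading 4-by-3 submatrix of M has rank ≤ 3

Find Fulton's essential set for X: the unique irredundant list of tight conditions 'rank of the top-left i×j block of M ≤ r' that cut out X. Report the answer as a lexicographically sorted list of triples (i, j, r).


Propagating the 9 rank bounds to every northwest block:

  i=1: 0, 0, 0, 1
  i=2: 0, 1, 1, 2
  i=3: 1, 2, 2, 3
  i=4: 1, 2, 3, 4

hence w(1..4) = (4, 2, 1, 3).

|D(w)|=4, |Ess(w)|=2:

[(1, 3, 0), (2, 1, 0)]


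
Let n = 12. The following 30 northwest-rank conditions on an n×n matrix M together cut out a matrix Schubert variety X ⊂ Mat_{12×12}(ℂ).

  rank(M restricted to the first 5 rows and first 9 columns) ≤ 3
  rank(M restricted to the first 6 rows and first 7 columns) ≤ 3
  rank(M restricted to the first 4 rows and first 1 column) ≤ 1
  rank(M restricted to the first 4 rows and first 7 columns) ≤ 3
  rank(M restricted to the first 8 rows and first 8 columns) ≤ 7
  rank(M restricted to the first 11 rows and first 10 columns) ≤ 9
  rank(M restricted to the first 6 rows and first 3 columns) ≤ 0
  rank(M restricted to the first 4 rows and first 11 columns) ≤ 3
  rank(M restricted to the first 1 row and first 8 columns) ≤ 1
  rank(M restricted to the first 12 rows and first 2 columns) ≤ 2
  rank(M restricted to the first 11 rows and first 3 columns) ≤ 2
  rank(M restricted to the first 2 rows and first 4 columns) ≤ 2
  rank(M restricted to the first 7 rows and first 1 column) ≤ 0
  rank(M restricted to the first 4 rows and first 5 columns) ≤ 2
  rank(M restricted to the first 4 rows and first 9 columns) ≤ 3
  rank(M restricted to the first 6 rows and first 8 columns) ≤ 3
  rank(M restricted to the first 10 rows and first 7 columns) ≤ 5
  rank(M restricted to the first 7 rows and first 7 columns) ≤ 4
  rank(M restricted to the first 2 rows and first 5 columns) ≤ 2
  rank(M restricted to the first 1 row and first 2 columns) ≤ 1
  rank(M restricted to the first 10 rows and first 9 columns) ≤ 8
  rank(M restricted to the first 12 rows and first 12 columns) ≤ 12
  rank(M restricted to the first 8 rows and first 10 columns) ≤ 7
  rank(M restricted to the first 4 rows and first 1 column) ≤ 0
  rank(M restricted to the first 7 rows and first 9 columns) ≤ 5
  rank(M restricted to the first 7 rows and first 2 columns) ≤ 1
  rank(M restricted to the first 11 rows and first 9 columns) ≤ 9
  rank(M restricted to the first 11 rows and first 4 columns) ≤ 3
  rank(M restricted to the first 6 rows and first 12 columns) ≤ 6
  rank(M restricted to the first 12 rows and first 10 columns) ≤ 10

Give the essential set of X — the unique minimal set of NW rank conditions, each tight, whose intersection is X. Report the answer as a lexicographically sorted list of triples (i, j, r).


Rank table r_w(12×12) implied by the 30 constraints:

  row 1: 0  0  0  1  1  1  1  1  1  1  1  1
  row 2: 0  0  0  1  2  2  2  2  2  2  2  2
  row 3: 0  0  0  1  2  3  3  3  3  3  3  3
  row 4: 0  0  0  1  2  3  3  3  3  3  3  4
  row 5: 0  0  0  1  2  3  3  3  3  4  4  5
  row 6: 0  0  0  1  2  3  3  3  4  5  5  6
  row 7: 0  1  1  2  3  4  4  4  5  6  6  7
  row 8: 1  2  2  3  4  5  5  5  6  7  7  8
  row 9: 1  2  2  3  4  5  5  6  7  8  8  9
  row 10: 1  2  2  3  4  5  5  6  7  8  9  10
  row 11: 1  2  2  3  4  5  6  7  8  9  10  11
  row 12: 1  2  3  4  5  6  7  8  9  10  11  12

so w = (4, 5, 6, 12, 10, 9, 2, 1, 8, 11, 7, 3).

Fulton essential set (7 of the 34 Rothe cells):

[(4, 11, 3), (5, 9, 3), (6, 3, 0), (6, 8, 3), (7, 1, 0), (10, 7, 5), (11, 3, 2)]


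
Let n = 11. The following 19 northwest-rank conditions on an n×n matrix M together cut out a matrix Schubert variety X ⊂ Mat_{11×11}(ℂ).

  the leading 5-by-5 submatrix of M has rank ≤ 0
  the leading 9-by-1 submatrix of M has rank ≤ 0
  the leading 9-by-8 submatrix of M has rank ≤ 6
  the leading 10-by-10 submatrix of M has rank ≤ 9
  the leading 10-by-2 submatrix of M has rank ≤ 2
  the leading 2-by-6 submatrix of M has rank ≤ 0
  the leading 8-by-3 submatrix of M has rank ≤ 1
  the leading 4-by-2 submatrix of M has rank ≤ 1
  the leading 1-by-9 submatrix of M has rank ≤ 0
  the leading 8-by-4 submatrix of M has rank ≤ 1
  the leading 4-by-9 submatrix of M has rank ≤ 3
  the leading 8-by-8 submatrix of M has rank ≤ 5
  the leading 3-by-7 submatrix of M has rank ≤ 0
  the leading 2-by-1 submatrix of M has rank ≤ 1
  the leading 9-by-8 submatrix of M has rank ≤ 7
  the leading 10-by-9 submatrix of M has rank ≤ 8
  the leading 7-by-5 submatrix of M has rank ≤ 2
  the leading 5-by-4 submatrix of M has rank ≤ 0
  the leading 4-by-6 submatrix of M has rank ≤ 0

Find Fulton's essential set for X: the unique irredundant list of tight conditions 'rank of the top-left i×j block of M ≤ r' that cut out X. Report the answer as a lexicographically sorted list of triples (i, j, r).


The tightest implied rank at each (i,j), from the 19 conditions:

  0 | 0 | 0 | 0 | 0 | 0 | 0 | 0 | 0 | 1 | 1
  0 | 0 | 0 | 0 | 0 | 0 | 0 | 1 | 1 | 2 | 2
  0 | 0 | 0 | 0 | 0 | 0 | 0 | 1 | 2 | 3 | 3
  0 | 0 | 0 | 0 | 0 | 0 | 1 | 2 | 3 | 4 | 4
  0 | 0 | 0 | 0 | 0 | 1 | 2 | 3 | 4 | 5 | 5
  0 | 1 | 1 | 1 | 1 | 2 | 3 | 4 | 5 | 6 | 6
  0 | 1 | 1 | 1 | 2 | 3 | 4 | 5 | 6 | 7 | 7
  0 | 1 | 1 | 1 | 2 | 3 | 4 | 5 | 6 | 7 | 8
  0 | 1 | 2 | 2 | 3 | 4 | 5 | 6 | 7 | 8 | 9
  1 | 2 | 3 | 3 | 4 | 5 | 6 | 7 | 8 | 9 | 10
  1 | 2 | 3 | 4 | 5 | 6 | 7 | 8 | 9 | 10 | 11

second differences of R give the permutation w = (10, 8, 9, 7, 6, 2, 5, 11, 3, 1, 4).

ℓ(w)=42; the 6 essential cells (i,j,r):

[(1, 9, 0), (3, 7, 0), (4, 6, 0), (5, 5, 0), (8, 4, 1), (9, 1, 0)]


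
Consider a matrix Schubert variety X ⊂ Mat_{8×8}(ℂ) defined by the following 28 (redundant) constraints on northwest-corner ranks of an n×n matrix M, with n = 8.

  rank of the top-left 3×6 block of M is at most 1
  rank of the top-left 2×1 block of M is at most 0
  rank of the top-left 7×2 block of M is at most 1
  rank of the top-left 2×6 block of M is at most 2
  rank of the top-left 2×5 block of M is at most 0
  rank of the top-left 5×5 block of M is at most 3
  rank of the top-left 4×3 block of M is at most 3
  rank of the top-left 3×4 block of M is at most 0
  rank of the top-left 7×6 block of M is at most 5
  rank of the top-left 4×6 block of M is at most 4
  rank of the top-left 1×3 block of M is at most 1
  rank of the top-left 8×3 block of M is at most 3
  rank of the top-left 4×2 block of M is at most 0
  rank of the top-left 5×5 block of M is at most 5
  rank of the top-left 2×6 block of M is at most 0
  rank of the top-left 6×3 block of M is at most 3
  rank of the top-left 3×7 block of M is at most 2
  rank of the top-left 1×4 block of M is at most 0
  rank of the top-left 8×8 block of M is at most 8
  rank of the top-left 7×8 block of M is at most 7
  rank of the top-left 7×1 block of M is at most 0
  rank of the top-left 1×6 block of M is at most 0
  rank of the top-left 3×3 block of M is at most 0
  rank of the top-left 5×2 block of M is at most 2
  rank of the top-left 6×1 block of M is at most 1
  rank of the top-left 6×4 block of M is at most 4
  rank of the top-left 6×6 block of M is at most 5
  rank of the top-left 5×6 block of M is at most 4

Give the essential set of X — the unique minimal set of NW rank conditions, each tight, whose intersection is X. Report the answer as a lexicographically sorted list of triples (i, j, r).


The tightest implied rank at each (i,j), from the 28 conditions:

  0 | 0 | 0 | 0 | 0 | 0 | 1 | 1
  0 | 0 | 0 | 0 | 0 | 0 | 1 | 2
  0 | 0 | 0 | 0 | 1 | 1 | 2 | 3
  0 | 0 | 1 | 1 | 2 | 2 | 3 | 4
  0 | 1 | 2 | 2 | 3 | 3 | 4 | 5
  0 | 1 | 2 | 3 | 4 | 4 | 5 | 6
  0 | 1 | 2 | 3 | 4 | 5 | 6 | 7
  1 | 2 | 3 | 4 | 5 | 6 | 7 | 8

hence w(1..8) = (7, 8, 5, 3, 2, 4, 6, 1).

D(w) has 21 cells with 4 SE-corners; essential set:

[(2, 6, 0), (3, 4, 0), (4, 2, 0), (7, 1, 0)]


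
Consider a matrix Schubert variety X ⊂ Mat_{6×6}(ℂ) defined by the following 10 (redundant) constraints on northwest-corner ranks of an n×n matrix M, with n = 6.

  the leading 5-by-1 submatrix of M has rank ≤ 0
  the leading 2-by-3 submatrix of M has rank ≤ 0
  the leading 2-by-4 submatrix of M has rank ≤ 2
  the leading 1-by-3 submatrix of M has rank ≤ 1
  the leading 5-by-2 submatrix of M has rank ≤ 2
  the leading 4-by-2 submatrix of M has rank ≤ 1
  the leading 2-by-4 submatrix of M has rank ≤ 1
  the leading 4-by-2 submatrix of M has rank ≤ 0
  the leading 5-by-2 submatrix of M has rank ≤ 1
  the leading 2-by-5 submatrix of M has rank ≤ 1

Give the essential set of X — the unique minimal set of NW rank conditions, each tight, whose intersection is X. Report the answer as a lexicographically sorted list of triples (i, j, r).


Recovering R(i,j) via the rank-extension bound from the 10 conditions:

  i=1: 0, 0, 0, 1, 1, 1
  i=2: 0, 0, 0, 1, 1, 2
  i=3: 0, 0, 1, 2, 2, 3
  i=4: 0, 0, 1, 2, 3, 4
  i=5: 0, 1, 2, 3, 4, 5
  i=6: 1, 2, 3, 4, 5, 6

reading off 1-entries of Δ²R: w = (4, 6, 3, 5, 2, 1).

ℓ(w)=12; the 4 essential cells (i,j,r):

[(2, 3, 0), (2, 5, 1), (4, 2, 0), (5, 1, 0)]


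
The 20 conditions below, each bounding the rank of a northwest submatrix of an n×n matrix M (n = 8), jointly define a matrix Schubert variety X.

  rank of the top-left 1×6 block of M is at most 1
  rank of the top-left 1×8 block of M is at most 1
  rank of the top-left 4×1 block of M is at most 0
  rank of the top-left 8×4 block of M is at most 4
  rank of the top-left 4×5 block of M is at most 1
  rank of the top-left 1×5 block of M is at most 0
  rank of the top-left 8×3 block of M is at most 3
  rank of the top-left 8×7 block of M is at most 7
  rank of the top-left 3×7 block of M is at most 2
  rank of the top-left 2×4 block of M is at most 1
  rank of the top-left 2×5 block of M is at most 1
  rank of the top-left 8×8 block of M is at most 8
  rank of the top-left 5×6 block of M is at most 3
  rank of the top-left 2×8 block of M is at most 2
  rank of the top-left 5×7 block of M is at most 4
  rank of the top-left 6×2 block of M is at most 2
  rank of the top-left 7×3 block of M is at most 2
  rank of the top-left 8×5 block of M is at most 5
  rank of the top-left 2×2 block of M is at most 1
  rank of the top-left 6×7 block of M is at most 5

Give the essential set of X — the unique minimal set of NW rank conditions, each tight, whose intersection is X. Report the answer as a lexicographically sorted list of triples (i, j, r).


Propagating the 20 rank bounds to every northwest block:

  R[1]: 0 | 0 | 0 | 0 | 0 | 1 | 1 | 1
  R[2]: 0 | 1 | 1 | 1 | 1 | 2 | 2 | 2
  R[3]: 0 | 1 | 1 | 1 | 1 | 2 | 2 | 3
  R[4]: 0 | 1 | 1 | 1 | 1 | 2 | 3 | 4
  R[5]: 1 | 2 | 2 | 2 | 2 | 3 | 4 | 5
  R[6]: 1 | 2 | 2 | 3 | 3 | 4 | 5 | 6
  R[7]: 1 | 2 | 2 | 3 | 4 | 5 | 6 | 7
  R[8]: 1 | 2 | 3 | 4 | 5 | 6 | 7 | 8

the unique w with this rank table is (6, 2, 8, 7, 1, 4, 5, 3).

D(w) has 17 cells with 5 SE-corners; essential set:

[(1, 5, 0), (3, 7, 2), (4, 1, 0), (4, 5, 1), (7, 3, 2)]


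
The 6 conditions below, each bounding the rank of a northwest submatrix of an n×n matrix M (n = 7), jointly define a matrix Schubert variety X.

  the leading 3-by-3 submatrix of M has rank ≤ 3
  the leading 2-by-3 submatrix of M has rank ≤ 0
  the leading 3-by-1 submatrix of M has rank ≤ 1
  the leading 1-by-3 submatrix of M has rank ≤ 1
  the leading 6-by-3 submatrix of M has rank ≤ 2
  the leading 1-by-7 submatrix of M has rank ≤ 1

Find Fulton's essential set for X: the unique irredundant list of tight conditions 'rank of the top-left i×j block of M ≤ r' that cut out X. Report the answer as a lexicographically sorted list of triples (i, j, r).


The tightest implied rank at each (i,j), from the 6 conditions:

  i=1: 0  0  0  1  1  1  1
  i=2: 0  0  0  1  2  2  2
  i=3: 1  1  1  2  3  3  3
  i=4: 1  2  2  3  4  4  4
  i=5: 1  2  2  3  4  5  5
  i=6: 1  2  2  3  4  5  6
  i=7: 1  2  3  4  5  6  7

reading off 1-entries of Δ²R: w = (4, 5, 1, 2, 6, 7, 3).

D(w) has 8 cells with 2 SE-corners; essential set:

[(2, 3, 0), (6, 3, 2)]


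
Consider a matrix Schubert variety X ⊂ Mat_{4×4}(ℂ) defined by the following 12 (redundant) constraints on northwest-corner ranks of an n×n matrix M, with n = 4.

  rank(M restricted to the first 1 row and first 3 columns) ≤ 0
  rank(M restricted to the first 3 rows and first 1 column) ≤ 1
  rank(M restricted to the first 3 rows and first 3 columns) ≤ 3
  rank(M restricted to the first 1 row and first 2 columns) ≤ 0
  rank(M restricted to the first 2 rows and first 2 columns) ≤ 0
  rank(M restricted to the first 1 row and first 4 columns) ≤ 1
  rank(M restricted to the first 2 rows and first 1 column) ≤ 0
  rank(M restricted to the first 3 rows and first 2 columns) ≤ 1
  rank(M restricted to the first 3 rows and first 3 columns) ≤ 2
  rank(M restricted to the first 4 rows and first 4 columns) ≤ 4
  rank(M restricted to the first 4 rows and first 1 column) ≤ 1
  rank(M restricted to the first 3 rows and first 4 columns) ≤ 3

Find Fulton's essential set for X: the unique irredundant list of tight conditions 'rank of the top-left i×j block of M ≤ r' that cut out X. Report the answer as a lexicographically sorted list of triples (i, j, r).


Reconstructing r_w from the 12 given conditions:

  0  0  0  1
  0  0  1  2
  1  1  2  3
  1  2  3  4

second differences of R give the permutation w = (4, 3, 1, 2).

D(w) has 5 cells with 2 SE-corners; essential set:

[(1, 3, 0), (2, 2, 0)]


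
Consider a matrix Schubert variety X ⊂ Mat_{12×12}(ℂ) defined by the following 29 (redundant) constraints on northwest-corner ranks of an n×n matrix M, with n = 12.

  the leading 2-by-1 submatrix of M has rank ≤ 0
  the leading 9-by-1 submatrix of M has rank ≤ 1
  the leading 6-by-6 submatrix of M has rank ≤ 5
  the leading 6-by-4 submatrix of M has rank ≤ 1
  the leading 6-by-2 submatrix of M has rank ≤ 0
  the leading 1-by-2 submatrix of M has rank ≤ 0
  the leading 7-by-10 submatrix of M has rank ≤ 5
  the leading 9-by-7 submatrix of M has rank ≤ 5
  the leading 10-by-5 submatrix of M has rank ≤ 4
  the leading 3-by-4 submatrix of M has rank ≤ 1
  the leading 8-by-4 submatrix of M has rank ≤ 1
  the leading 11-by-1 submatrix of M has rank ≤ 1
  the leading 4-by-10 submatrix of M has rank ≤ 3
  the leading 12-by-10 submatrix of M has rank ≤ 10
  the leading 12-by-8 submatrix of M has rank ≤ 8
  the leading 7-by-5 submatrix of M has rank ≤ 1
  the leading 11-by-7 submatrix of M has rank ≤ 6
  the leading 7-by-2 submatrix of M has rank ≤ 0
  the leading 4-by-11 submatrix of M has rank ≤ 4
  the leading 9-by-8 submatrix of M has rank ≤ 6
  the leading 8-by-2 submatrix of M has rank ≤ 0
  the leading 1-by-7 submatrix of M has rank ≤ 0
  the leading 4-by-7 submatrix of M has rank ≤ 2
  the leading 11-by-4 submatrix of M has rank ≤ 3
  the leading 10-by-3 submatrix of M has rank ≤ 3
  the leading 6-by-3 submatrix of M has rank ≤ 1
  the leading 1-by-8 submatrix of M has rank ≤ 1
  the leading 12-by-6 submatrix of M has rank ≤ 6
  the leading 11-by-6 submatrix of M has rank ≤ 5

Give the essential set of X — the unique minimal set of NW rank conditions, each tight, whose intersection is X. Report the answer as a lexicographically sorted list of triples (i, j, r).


Computing R[i][j] = min implied NW-rank bound (n=12, 29 conditions):

  R[1]: 0  0  0  0  0  0  0  1  1  1  1  1
  R[2]: 0  0  1  1  1  1  1  2  2  2  2  2
  R[3]: 0  0  1  1  1  2  2  3  3  3  3  3
  R[4]: 0  0  1  1  1  2  2  3  3  3  4  4
  R[5]: 0  0  1  1  1  2  3  4  4  4  5  5
  R[6]: 0  0  1  1  1  2  3  4  5  5  6  6
  R[7]: 0  0  1  1  1  2  3  4  5  5  6  7
  R[8]: 0  0  1  1  2  3  4  5  6  6  7  8
  R[9]: 1  1  2  2  3  4  5  6  7  7  8  9
  R[10]: 1  2  3  3  4  5  6  7  8  8  9  10
  R[11]: 1  2  3  3  4  5  6  7  8  9  10  11
  R[12]: 1  2  3  4  5  6  7  8  9  10  11  12

so w = (8, 3, 6, 11, 7, 9, 12, 5, 1, 2, 10, 4).

Fulton essential set (8 of the 37 Rothe cells):

[(1, 7, 0), (4, 7, 2), (4, 10, 3), (7, 5, 1), (7, 10, 5), (8, 2, 0), (8, 4, 1), (11, 4, 3)]


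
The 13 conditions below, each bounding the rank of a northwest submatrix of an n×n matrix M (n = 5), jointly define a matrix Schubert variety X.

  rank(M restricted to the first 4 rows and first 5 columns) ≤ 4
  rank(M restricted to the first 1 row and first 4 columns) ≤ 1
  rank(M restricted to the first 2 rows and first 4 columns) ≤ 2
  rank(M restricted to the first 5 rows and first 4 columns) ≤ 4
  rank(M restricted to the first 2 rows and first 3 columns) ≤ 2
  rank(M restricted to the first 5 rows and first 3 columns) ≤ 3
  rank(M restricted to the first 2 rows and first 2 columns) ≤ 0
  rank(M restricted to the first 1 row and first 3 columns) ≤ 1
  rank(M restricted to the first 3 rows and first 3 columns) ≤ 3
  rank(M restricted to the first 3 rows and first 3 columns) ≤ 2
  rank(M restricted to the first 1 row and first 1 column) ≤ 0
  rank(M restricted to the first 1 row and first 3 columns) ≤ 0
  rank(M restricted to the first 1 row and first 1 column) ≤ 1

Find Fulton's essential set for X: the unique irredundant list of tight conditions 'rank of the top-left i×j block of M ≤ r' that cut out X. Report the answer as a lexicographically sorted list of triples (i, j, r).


Reconstructing r_w from the 13 given conditions:

  0  0  0  1  1
  0  0  1  2  2
  1  1  2  3  3
  1  2  3  4  4
  1  2  3  4  5

the unique w with this rank table is (4, 3, 1, 2, 5).

|D(w)|=5, |Ess(w)|=2:

[(1, 3, 0), (2, 2, 0)]


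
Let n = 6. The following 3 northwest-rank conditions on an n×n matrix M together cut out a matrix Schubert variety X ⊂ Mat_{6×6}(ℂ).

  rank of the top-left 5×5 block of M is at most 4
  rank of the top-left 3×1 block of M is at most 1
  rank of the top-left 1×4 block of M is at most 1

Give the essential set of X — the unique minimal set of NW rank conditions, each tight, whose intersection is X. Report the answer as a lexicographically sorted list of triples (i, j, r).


Propagating the 3 rank bounds to every northwest block:

  1  1  1  1  1  1
  1  2  2  2  2  2
  1  2  3  3  3  3
  1  2  3  4  4  4
  1  2  3  4  4  5
  1  2  3  4  5  6

second differences of R give the permutation w = (1, 2, 3, 4, 6, 5).

1 SE-corner of the 1-cell Rothe diagram gives Ess(w):

[(5, 5, 4)]


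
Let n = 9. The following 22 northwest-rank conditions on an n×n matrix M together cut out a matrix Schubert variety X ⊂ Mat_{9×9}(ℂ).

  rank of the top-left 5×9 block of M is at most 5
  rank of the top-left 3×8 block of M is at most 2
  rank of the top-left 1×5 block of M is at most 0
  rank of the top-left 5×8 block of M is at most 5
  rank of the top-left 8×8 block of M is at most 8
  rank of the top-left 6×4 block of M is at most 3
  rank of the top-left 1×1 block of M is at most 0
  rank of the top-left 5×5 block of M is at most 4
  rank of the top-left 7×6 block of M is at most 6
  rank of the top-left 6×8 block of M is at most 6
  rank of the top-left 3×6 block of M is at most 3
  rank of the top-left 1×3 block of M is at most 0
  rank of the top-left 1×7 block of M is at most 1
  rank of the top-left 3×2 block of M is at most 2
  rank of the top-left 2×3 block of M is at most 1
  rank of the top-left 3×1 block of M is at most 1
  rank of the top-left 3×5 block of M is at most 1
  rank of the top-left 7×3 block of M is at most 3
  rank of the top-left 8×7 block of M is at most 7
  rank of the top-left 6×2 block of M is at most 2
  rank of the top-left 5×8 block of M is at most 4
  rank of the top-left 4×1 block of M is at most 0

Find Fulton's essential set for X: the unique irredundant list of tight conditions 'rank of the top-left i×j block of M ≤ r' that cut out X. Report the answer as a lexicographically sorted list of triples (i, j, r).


Reconstructing r_w from the 22 given conditions:

  0 0 0 0 0 1 1 1 1
  0 1 1 1 1 2 2 2 2
  0 1 1 1 1 2 2 2 3
  0 1 2 2 2 3 3 3 4
  1 2 3 3 3 4 4 4 5
  1 2 3 3 4 5 5 5 6
  1 2 3 4 5 6 6 6 7
  1 2 3 4 5 6 7 7 8
  1 2 3 4 5 6 7 8 9

hence w(1..9) = (6, 2, 9, 3, 1, 5, 4, 7, 8).

|D(w)|=14, |Ess(w)|=5:

[(1, 5, 0), (3, 5, 1), (3, 8, 2), (4, 1, 0), (6, 4, 3)]


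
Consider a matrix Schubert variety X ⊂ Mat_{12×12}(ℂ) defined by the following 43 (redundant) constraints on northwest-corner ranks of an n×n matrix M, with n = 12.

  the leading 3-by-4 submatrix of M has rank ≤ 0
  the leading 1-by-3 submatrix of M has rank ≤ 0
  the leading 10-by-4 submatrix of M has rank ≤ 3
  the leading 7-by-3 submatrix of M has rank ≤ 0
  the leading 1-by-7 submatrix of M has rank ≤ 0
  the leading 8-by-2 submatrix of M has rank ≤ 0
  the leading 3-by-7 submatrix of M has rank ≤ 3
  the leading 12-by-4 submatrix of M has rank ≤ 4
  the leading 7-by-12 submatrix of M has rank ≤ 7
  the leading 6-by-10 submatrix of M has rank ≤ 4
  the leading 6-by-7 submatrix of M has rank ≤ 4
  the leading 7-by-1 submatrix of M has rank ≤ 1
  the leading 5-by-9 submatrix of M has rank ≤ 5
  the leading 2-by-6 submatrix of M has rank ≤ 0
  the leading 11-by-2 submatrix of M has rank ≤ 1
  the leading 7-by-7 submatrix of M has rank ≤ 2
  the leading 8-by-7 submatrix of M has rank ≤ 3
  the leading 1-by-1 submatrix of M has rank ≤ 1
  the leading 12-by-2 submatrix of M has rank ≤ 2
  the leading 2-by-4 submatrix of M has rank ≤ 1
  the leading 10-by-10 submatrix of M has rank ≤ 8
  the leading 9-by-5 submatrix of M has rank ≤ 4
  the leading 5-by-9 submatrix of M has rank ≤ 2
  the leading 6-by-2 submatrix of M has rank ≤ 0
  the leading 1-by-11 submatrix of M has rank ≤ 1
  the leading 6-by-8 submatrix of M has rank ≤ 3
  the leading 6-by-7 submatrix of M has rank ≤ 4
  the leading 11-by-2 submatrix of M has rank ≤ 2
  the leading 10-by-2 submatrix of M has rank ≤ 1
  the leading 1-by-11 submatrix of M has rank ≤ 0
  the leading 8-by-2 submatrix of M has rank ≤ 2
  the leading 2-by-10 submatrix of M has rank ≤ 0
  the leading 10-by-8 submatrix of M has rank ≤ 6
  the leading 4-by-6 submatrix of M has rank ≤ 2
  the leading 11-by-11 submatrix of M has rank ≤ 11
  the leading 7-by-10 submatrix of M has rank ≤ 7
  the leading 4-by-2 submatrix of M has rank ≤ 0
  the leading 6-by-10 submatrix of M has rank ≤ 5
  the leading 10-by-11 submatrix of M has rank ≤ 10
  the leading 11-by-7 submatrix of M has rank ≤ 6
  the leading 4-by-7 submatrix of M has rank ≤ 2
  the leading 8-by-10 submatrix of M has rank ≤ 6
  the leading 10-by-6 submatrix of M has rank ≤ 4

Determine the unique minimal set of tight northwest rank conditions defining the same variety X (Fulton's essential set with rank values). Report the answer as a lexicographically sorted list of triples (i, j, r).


The tightest implied rank at each (i,j), from the 43 conditions:

  0  0  0  0  0  0  0  0  0  0  0  1
  0  0  0  0  0  0  0  0  0  0  1  2
  0  0  0  0  1  1  1  1  1  1  2  3
  0  0  0  1  2  2  2  2  2  2  3  4
  0  0  0  1  2  2  2  2  2  3  4  5
  0  0  0  1  2  2  2  3  3  4  5  6
  0  0  0  1  2  2  2  3  4  5  6  7
  0  0  1  2  3  3  3  4  5  6  7  8
  1  1  2  3  4  4  4  5  6  7  8  9
  1  1  2  3  4  4  5  6  7  8  9  10
  1  1  2  3  4  5  6  7  8  9  10  11
  1  2  3  4  5  6  7  8  9  10  11  12

so w = (12, 11, 5, 4, 10, 8, 9, 3, 1, 7, 6, 2).

D(w) has 50 cells with 9 SE-corners; essential set:

[(1, 11, 0), (2, 10, 0), (3, 4, 0), (5, 9, 2), (7, 3, 0), (7, 7, 2), (8, 2, 0), (10, 6, 4), (11, 2, 1)]


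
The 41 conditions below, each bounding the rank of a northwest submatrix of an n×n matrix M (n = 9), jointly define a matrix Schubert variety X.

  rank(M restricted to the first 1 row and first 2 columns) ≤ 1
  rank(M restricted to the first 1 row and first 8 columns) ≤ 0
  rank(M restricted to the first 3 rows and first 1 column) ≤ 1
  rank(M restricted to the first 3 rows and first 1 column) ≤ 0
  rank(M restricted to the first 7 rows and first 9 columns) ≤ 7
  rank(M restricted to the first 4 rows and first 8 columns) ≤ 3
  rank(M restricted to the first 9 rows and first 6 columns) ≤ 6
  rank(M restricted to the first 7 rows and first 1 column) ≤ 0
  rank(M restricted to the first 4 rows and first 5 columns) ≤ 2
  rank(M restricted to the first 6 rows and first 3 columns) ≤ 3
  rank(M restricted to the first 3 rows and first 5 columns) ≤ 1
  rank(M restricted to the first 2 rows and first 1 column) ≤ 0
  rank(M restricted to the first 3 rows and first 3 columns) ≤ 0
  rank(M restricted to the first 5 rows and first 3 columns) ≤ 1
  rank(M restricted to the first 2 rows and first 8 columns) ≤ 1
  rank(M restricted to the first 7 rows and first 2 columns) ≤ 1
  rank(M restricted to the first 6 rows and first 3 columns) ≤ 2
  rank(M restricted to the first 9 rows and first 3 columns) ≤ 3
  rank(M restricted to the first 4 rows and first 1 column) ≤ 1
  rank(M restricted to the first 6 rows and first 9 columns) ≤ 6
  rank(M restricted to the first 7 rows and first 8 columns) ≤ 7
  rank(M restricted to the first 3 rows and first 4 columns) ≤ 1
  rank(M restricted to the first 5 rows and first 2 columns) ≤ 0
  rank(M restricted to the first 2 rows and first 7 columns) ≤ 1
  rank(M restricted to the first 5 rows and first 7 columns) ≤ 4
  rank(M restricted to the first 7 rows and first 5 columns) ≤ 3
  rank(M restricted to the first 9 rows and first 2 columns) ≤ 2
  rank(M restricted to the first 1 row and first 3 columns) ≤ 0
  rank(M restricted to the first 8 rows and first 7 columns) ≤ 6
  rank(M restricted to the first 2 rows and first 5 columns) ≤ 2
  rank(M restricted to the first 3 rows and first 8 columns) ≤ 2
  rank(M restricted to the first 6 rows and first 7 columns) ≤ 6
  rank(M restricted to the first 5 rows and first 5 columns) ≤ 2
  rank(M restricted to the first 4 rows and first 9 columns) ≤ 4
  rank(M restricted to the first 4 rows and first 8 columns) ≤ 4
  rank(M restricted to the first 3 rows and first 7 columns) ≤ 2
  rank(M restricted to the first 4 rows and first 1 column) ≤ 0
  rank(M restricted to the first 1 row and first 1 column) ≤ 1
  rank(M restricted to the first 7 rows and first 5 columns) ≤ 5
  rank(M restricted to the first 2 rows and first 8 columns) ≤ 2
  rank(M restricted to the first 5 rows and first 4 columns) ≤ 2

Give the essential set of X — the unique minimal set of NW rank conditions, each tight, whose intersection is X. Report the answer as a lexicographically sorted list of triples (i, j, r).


Propagating the 41 rank bounds to every northwest block:

  row 1: 0  0  0  0  0  0  0  0  1
  row 2: 0  0  0  1  1  1  1  1  2
  row 3: 0  0  0  1  1  2  2  2  3
  row 4: 0  0  1  2  2  3  3  3  4
  row 5: 0  0  1  2  2  3  4  4  5
  row 6: 0  1  2  3  3  4  5  5  6
  row 7: 0  1  2  3  3  4  5  6  7
  row 8: 1  2  3  4  4  5  6  7  8
  row 9: 1  2  3  4  5  6  7  8  9

second differences of R give the permutation w = (9, 4, 6, 3, 7, 2, 8, 1, 5).

7 SE-corners of the 23-cell Rothe diagram give Ess(w):

[(1, 8, 0), (3, 3, 0), (3, 5, 1), (5, 2, 0), (5, 5, 2), (7, 1, 0), (7, 5, 3)]


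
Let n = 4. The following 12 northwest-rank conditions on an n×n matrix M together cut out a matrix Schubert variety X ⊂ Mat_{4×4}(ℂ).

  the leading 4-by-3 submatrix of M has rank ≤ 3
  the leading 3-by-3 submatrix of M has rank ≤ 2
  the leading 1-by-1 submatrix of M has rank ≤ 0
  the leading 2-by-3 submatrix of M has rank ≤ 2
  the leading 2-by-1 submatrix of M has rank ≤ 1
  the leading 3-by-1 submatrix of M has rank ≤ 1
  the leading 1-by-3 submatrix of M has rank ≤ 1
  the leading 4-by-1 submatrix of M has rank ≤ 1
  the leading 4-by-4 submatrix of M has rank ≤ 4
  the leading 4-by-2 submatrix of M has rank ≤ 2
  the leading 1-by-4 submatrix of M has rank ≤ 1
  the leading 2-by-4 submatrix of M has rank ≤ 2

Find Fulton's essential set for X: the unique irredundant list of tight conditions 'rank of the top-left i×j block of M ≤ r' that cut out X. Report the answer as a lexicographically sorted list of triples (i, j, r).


Recovering R(i,j) via the rank-extension bound from the 12 conditions:

  0 | 1 | 1 | 1
  1 | 2 | 2 | 2
  1 | 2 | 2 | 3
  1 | 2 | 3 | 4

hence w(1..4) = (2, 1, 4, 3).

Rothe diagram D(w) (2 cells), 2 SE-corners (essential conditions):

[(1, 1, 0), (3, 3, 2)]


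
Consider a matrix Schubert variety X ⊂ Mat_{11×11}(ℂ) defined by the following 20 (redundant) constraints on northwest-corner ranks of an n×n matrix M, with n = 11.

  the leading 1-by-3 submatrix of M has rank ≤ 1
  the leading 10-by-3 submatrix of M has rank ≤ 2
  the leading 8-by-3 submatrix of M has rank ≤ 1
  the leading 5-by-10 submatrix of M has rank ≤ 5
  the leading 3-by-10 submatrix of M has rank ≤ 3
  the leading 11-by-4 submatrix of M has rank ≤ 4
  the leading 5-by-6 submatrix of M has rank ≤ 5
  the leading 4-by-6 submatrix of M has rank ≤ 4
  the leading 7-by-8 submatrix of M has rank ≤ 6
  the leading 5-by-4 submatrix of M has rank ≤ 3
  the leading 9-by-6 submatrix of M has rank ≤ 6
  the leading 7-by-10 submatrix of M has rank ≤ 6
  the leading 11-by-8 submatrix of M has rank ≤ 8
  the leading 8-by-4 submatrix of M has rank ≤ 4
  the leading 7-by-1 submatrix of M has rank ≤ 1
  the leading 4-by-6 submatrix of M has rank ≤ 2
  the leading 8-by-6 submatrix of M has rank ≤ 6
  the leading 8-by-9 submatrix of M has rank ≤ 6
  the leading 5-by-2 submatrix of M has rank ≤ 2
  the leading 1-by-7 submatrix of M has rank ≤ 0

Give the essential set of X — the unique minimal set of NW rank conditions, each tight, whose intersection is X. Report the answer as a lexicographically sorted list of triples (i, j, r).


Computing R[i][j] = min implied NW-rank bound (n=11, 20 conditions):

  row 1: 0 | 0 | 0 | 0 | 0 | 0 | 0 | 1 | 1 | 1 | 1
  row 2: 1 | 1 | 1 | 1 | 1 | 1 | 1 | 2 | 2 | 2 | 2
  row 3: 1 | 1 | 1 | 2 | 2 | 2 | 2 | 3 | 3 | 3 | 3
  row 4: 1 | 1 | 1 | 2 | 2 | 2 | 3 | 4 | 4 | 4 | 4
  row 5: 1 | 1 | 1 | 2 | 3 | 3 | 4 | 5 | 5 | 5 | 5
  row 6: 1 | 1 | 1 | 2 | 3 | 4 | 5 | 6 | 6 | 6 | 6
  row 7: 1 | 1 | 1 | 2 | 3 | 4 | 5 | 6 | 6 | 6 | 7
  row 8: 1 | 1 | 1 | 2 | 3 | 4 | 5 | 6 | 6 | 7 | 8
  row 9: 1 | 2 | 2 | 3 | 4 | 5 | 6 | 7 | 7 | 8 | 9
  row 10: 1 | 2 | 2 | 3 | 4 | 5 | 6 | 7 | 8 | 9 | 10
  row 11: 1 | 2 | 3 | 4 | 5 | 6 | 7 | 8 | 9 | 10 | 11

hence w(1..11) = (8, 1, 4, 7, 5, 6, 11, 10, 2, 9, 3).

Fulton essential set (6 of the 25 Rothe cells):

[(1, 7, 0), (4, 6, 2), (7, 10, 6), (8, 3, 1), (8, 9, 6), (10, 3, 2)]


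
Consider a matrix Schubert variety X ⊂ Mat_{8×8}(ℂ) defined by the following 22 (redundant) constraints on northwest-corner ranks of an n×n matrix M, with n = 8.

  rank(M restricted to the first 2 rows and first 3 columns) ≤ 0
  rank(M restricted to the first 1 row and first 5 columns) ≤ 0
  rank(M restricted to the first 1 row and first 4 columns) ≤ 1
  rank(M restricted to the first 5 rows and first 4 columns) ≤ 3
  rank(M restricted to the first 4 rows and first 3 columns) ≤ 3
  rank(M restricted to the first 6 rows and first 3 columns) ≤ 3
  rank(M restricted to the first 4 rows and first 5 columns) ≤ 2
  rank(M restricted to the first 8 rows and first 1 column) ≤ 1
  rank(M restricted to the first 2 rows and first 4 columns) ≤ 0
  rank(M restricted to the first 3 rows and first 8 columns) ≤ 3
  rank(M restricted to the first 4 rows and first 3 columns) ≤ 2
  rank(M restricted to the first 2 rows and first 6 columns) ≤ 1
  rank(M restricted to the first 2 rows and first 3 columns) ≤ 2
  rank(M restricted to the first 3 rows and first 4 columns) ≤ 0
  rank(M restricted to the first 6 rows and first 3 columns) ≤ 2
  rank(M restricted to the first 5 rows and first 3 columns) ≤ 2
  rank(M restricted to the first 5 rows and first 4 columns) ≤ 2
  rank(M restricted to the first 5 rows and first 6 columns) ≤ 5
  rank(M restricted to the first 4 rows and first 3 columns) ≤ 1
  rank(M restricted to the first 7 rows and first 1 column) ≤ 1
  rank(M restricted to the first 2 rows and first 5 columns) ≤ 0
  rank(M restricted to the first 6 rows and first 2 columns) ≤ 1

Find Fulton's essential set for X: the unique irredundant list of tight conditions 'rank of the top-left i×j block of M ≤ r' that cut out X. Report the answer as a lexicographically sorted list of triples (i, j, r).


Reconstructing r_w from the 22 given conditions:

  R[1]: 0 | 0 | 0 | 0 | 0 | 1 | 1 | 1
  R[2]: 0 | 0 | 0 | 0 | 0 | 1 | 2 | 2
  R[3]: 0 | 0 | 0 | 0 | 1 | 2 | 3 | 3
  R[4]: 1 | 1 | 1 | 1 | 2 | 3 | 4 | 4
  R[5]: 1 | 1 | 2 | 2 | 3 | 4 | 5 | 5
  R[6]: 1 | 1 | 2 | 3 | 4 | 5 | 6 | 6
  R[7]: 1 | 2 | 3 | 4 | 5 | 6 | 7 | 7
  R[8]: 1 | 2 | 3 | 4 | 5 | 6 | 7 | 8

second differences of R give the permutation w = (6, 7, 5, 1, 3, 4, 2, 8).

D(w) has 16 cells with 3 SE-corners; essential set:

[(2, 5, 0), (3, 4, 0), (6, 2, 1)]


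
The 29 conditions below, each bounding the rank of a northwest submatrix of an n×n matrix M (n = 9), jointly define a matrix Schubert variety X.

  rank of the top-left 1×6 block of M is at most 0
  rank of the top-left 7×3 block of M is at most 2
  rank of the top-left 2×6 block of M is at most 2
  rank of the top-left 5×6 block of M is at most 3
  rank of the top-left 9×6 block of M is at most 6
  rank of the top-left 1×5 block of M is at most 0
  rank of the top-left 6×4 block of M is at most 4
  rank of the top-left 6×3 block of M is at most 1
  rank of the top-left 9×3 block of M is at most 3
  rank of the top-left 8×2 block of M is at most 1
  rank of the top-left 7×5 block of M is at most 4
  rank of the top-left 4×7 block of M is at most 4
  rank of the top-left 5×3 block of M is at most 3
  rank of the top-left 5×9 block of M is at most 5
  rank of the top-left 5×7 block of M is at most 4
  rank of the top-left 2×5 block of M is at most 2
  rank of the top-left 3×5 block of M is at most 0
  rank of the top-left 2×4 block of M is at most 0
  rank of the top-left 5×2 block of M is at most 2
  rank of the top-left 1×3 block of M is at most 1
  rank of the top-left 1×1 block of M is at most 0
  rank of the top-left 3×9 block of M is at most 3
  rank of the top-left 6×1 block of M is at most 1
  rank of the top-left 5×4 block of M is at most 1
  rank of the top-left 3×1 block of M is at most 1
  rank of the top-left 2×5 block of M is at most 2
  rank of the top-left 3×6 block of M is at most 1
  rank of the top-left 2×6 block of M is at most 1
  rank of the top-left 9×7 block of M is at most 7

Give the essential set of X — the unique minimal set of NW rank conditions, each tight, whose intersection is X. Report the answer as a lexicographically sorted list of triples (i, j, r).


Rank table r_w(9×9) implied by the 29 constraints:

  0 0 0 0 0 0 1 1 1
  0 0 0 0 0 1 2 2 2
  0 0 0 0 0 1 2 3 3
  1 1 1 1 1 2 3 4 4
  1 1 1 1 2 3 4 5 5
  1 1 1 2 3 4 5 6 6
  1 1 2 3 4 5 6 7 7
  1 1 2 3 4 5 6 7 8
  1 2 3 4 5 6 7 8 9

the unique w with this rank table is (7, 6, 8, 1, 5, 4, 3, 9, 2).

5 SE-corners of the 23-cell Rothe diagram give Ess(w):

[(1, 6, 0), (3, 5, 0), (5, 4, 1), (6, 3, 1), (8, 2, 1)]


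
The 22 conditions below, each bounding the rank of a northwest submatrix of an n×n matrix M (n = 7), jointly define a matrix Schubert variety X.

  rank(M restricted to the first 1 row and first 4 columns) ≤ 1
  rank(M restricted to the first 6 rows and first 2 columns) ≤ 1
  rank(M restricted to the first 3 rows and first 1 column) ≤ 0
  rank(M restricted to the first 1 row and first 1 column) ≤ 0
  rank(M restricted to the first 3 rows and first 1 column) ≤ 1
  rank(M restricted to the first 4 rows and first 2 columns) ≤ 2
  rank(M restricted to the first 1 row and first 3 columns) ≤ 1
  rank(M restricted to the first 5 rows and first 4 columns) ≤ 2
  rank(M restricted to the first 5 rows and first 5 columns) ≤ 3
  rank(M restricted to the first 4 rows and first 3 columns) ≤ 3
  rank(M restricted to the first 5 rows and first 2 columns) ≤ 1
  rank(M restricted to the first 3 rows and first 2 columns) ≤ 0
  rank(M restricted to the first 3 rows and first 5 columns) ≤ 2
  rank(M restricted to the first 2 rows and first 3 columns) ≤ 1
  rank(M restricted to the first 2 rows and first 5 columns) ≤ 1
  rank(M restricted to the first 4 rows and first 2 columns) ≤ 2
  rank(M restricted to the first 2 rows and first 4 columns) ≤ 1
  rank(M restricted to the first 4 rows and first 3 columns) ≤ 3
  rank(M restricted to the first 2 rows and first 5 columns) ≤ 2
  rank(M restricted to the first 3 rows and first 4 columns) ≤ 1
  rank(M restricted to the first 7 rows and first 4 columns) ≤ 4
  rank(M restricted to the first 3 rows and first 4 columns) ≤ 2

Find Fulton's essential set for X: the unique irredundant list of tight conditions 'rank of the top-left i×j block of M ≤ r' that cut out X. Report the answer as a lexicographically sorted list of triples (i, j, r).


Propagating the 22 rank bounds to every northwest block:

  row 1: 0 | 0 | 1 | 1 | 1 | 1 | 1
  row 2: 0 | 0 | 1 | 1 | 1 | 2 | 2
  row 3: 0 | 0 | 1 | 1 | 2 | 3 | 3
  row 4: 1 | 1 | 2 | 2 | 3 | 4 | 4
  row 5: 1 | 1 | 2 | 2 | 3 | 4 | 5
  row 6: 1 | 1 | 2 | 3 | 4 | 5 | 6
  row 7: 1 | 2 | 3 | 4 | 5 | 6 | 7

giving w = (3, 6, 5, 1, 7, 4, 2) via Δ²R.

Fulton essential set (5 of the 12 Rothe cells):

[(2, 5, 1), (3, 2, 0), (3, 4, 1), (5, 4, 2), (6, 2, 1)]


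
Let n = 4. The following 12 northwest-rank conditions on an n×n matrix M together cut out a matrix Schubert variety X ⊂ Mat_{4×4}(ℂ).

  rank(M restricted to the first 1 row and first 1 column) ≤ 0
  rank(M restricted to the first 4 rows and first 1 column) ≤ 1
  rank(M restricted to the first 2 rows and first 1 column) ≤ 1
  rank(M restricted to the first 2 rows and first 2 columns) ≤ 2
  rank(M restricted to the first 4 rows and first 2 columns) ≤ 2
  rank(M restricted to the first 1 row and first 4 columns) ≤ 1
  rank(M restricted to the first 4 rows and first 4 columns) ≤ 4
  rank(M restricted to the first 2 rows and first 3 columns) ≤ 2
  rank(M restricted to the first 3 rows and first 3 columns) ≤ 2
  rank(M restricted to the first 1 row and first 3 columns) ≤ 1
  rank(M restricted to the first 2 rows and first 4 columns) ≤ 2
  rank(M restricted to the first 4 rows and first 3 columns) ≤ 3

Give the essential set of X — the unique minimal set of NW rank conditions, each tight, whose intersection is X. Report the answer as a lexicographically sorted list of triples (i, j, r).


Rank table r_w(4×4) implied by the 12 constraints:

  i=1: 0, 1, 1, 1
  i=2: 1, 2, 2, 2
  i=3: 1, 2, 2, 3
  i=4: 1, 2, 3, 4

reading off 1-entries of Δ²R: w = (2, 1, 4, 3).

Fulton essential set (2 of the 2 Rothe cells):

[(1, 1, 0), (3, 3, 2)]


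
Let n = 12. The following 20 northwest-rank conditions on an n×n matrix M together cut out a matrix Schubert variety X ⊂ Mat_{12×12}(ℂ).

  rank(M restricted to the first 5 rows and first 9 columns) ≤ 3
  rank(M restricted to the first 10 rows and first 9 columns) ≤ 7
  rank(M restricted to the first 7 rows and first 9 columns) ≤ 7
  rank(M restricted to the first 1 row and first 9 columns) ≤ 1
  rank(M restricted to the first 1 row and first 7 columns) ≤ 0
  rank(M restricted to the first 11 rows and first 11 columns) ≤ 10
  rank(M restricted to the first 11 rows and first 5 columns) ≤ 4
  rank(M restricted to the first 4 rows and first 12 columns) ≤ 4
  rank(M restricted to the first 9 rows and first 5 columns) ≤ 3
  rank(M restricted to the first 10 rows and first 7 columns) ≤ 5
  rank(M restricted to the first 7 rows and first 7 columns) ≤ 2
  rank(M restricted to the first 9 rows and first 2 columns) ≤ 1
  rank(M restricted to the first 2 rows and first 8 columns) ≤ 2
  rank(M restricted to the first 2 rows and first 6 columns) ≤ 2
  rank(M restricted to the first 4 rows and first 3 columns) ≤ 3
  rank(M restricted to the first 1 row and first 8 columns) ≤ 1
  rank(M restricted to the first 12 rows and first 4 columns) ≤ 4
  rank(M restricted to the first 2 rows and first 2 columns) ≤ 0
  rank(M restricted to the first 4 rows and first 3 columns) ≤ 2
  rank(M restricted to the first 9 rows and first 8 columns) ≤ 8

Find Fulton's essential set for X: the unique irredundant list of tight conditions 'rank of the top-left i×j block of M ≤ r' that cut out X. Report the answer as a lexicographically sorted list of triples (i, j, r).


Computing R[i][j] = min implied NW-rank bound (n=12, 20 conditions):

  R[1]: 0 0 0 0 0 0 0 1 1 1 1 1
  R[2]: 0 0 1 1 1 1 1 2 2 2 2 2
  R[3]: 1 1 2 2 2 2 2 3 3 3 3 3
  R[4]: 1 1 2 2 2 2 2 3 3 4 4 4
  R[5]: 1 1 2 2 2 2 2 3 3 4 5 5
  R[6]: 1 1 2 2 2 2 2 3 4 5 6 6
  R[7]: 1 1 2 2 2 2 2 3 4 5 6 7
  R[8]: 1 1 2 3 3 3 3 4 5 6 7 8
  R[9]: 1 1 2 3 3 4 4 5 6 7 8 9
  R[10]: 1 2 3 4 4 5 5 6 7 8 9 10
  R[11]: 1 2 3 4 4 5 6 7 8 9 10 11
  R[12]: 1 2 3 4 5 6 7 8 9 10 11 12

reading off 1-entries of Δ²R: w = (8, 3, 1, 10, 11, 9, 12, 4, 6, 2, 7, 5).

ℓ(w)=35; the 7 essential cells (i,j,r):

[(1, 7, 0), (2, 2, 0), (5, 9, 3), (7, 7, 2), (9, 2, 1), (9, 5, 3), (11, 5, 4)]
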